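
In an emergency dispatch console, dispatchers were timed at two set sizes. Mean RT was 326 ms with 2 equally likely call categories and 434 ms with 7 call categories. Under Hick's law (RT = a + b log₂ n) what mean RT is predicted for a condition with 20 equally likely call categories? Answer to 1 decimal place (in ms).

RT is linear in log₂ n, so two points fix the line:
  b = (434 − 326) / (log₂ 7 − log₂ 2) = 108 / (2.8074 − 1) = 59.756 ms/bit
  a = 326 − 59.756 × 1 = 266.244 ms
Then RT(20) = 266.244 + 59.756 × log₂ 20 = 266.244 + 59.756 × 4.3219 ≈ 524.505 ms.

524.5 ms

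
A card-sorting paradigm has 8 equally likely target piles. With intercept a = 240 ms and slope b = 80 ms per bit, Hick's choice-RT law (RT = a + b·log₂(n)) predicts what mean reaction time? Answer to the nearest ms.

480 ms

log₂(8) = 3 bits, so RT = 240 + 80 × 3 ≈ 480.000 ms.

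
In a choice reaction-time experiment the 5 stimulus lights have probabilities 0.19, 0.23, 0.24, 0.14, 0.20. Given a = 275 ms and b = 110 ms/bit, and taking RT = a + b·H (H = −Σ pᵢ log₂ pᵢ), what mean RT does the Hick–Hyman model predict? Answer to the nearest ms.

528 ms

Entropy contributions −pᵢ log₂ pᵢ: 0.4552, 0.4877, 0.4941, 0.3971, 0.4644; sum H = 2.2985 bits.
RT = a + bH = 275 + 110·2.2985 = 527.84 ms.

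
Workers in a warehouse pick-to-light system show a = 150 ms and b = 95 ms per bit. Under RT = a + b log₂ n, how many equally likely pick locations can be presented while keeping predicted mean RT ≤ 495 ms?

12

95·log₂ n ≤ 495 − 150 = 345, giving log₂ n ≤ 3.6316 and n ≤ 12.394. The largest whole number is 12.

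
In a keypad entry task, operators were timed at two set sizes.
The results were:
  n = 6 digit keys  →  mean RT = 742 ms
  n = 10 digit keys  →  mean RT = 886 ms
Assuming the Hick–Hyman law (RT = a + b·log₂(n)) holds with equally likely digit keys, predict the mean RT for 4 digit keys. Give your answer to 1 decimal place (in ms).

RT is linear in log₂ n, so two points fix the line:
  b = (886 − 742) / (log₂ 10 − log₂ 6) = 144 / (3.3219 − 2.5850) = 195.396 ms/bit
  a = 742 − 195.396 × 2.5850 = 236.909 ms
Then RT(4) = 236.909 + 195.396 × log₂ 4 = 236.909 + 195.396 × 2 ≈ 627.701 ms.

627.7 ms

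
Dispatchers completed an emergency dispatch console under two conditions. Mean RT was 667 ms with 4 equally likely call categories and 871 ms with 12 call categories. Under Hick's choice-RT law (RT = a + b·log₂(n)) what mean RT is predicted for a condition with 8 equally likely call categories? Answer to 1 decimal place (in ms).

With log₂ n on the abscissa the relation is linear; from the two conditions:
  b = (871 − 667) / (log₂ 12 − log₂ 4) = 204 / (3.5850 − 2) = 128.710 ms/bit
  a = 667 − 128.710 × 2 = 409.581 ms
Then RT(8) = 409.581 + 128.710 × log₂ 8 = 409.581 + 128.710 × 3 ≈ 795.710 ms.

795.7 ms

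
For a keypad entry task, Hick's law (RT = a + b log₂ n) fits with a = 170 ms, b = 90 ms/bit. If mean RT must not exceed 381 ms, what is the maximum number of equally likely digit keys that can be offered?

5

Information budget: (381 − 170)/90 = 2.3444 bits, so n ≤ 2^2.3444 = 5.079 → at most 5.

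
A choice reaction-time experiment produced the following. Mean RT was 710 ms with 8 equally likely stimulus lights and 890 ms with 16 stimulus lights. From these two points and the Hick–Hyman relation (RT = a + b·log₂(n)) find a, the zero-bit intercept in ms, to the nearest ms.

Slope: b = (890 − 710) / (log₂ 16 − log₂ 8) = 180/1.0000 = 180 ms/bit.
a = RT₁ − b·log₂ n₁ = 710 − 180 × 3 = 170.000 ms.

170 ms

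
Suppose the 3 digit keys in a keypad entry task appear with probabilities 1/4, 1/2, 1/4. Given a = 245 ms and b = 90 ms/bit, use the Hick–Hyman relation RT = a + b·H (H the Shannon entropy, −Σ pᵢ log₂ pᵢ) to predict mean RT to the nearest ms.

H = −Σ pᵢ log₂ pᵢ = 0.25·2 + 0.5·1 + 0.25·2 = 1.500 bits.
RT = 245 + 90 × 1.500 = 380.00 ms.

380 ms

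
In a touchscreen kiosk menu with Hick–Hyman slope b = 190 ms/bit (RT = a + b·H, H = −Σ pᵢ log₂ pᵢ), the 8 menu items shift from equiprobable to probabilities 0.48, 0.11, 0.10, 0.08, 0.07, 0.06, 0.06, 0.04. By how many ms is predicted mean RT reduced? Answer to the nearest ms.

The RT saving is b·ΔH. Equiprobable H₀ = log₂(8) = 3.0000 bits; with the given probabilities H = 2.4236 bits.
b·(H₀ − H) = 190 × (3.0000 − 2.4236) = 109.51 ms.

110 ms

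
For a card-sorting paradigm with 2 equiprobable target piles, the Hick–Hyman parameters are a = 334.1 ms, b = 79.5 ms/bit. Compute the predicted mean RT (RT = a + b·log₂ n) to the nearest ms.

414 ms

log₂(2) = 1 bits, so RT = 334.1 + 79.5 × 1 ≈ 413.600 ms.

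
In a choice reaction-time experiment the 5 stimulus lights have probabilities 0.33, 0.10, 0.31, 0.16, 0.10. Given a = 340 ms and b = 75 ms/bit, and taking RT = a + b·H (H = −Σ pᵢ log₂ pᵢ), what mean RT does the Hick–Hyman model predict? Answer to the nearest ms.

500 ms

Entropy contributions −pᵢ log₂ pᵢ: 0.5278, 0.3322, 0.5238, 0.4230, 0.3322; sum H = 2.1390 bits.
RT = a + bH = 340 + 75·2.1390 = 500.43 ms.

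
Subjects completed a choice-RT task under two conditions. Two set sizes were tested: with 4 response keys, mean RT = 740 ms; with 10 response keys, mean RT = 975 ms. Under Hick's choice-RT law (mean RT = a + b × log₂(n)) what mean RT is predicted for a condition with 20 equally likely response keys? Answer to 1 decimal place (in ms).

1152.8 ms

With log₂ n on the abscissa the relation is linear; from the two conditions:
  b = (975 − 740) / (log₂ 10 − log₂ 4) = 235 / (3.3219 − 2) = 177.771 ms/bit
  a = 740 − 177.771 × 2 = 384.459 ms
Then RT(20) = 384.459 + 177.771 × log₂ 20 = 384.459 + 177.771 × 4.3219 ≈ 1152.771 ms.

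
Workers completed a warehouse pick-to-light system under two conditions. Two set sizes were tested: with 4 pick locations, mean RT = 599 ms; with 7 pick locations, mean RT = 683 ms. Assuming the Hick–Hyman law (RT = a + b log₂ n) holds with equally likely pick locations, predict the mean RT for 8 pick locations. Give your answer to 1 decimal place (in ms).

RT is linear in log₂ n, so two points fix the line:
  b = (683 − 599) / (log₂ 7 − log₂ 4) = 84 / (2.8074 − 2) = 104.043 ms/bit
  a = 599 − 104.043 × 2 = 390.913 ms
Then RT(8) = 390.913 + 104.043 × log₂ 8 = 390.913 + 104.043 × 3 ≈ 703.043 ms.

703.0 ms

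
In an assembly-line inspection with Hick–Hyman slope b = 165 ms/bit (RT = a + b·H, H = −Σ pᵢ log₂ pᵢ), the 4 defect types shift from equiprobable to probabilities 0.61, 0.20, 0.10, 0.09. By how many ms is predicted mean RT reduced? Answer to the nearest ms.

75 ms

The RT saving is b·ΔH. Equiprobable H₀ = log₂(4) = 2.0000 bits; with the given probabilities H = 1.5442 bits.
b·(H₀ − H) = 165 × (2.0000 − 1.5442) = 75.20 ms.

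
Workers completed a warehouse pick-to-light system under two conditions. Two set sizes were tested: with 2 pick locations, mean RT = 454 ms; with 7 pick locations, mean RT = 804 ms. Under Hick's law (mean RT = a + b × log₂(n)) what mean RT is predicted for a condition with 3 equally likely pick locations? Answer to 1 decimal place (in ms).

With log₂ n on the abscissa the relation is linear; from the two conditions:
  b = (804 − 454) / (log₂ 7 − log₂ 2) = 350 / (2.8074 − 1) = 193.653 ms/bit
  a = 454 − 193.653 × 1 = 260.347 ms
Then RT(3) = 260.347 + 193.653 × log₂ 3 = 260.347 + 193.653 × 1.5850 ≈ 567.280 ms.

567.3 ms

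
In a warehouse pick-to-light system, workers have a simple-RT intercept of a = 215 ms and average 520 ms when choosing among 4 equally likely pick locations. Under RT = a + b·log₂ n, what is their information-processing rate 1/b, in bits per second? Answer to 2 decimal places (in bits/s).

6.56 bits/s

Choice component = 520 − 215 = 305 ms over log₂(4) = 2 bits.
b = 305 / 2 = 152.500 ms/bit, so 1/b = 6.557 bits/s.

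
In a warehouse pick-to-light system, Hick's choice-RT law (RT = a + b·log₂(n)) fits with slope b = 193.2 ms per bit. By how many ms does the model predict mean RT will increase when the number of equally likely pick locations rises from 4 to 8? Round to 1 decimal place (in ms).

Only the slope matters, since a is common to both: ΔRT = b·log₂(n₂/n₁).
log₂(8) − log₂(4) = log₂(8/4) = log₂(2) = 1.
ΔRT = 193.2 × 1.0000 = 193.200 ms.

193.2 ms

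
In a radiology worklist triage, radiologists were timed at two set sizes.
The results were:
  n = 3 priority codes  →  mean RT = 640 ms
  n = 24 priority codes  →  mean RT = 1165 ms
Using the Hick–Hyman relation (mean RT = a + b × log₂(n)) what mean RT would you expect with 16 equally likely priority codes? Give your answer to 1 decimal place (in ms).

1062.6 ms

RT is linear in log₂ n, so two points fix the line:
  b = (1165 − 640) / (log₂ 24 − log₂ 3) = 525 / (4.5850 − 1.5850) = 175.000 ms/bit
  a = 640 − 175.000 × 1.5850 = 362.632 ms
Then RT(16) = 362.632 + 175.000 × log₂ 16 = 362.632 + 175.000 × 4 ≈ 1062.632 ms.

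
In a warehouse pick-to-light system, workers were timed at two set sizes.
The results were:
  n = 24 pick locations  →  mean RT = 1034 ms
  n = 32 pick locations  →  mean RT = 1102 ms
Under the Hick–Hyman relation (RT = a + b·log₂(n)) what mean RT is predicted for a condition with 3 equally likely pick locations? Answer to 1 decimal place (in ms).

542.5 ms

Fit slope and intercept:
  b = (1102 − 1034) / (log₂ 32 − log₂ 24) = 68 / (5 − 4.5850) = 163.841 ms/bit
  a = 1034 − 163.841 × 4.5850 = 282.797 ms
Then RT(3) = 282.797 + 163.841 × log₂ 3 = 282.797 + 163.841 × 1.5850 ≈ 542.478 ms.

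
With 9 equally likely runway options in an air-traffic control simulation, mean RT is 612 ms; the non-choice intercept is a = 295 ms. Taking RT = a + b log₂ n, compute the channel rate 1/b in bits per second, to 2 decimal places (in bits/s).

b = (612 − 295)/log₂ 9 = 317/3.1699 = 100.002 ms per bit = 0.10000 s/bit; the reciprocal is 10.000 bits/s.

10.00 bits/s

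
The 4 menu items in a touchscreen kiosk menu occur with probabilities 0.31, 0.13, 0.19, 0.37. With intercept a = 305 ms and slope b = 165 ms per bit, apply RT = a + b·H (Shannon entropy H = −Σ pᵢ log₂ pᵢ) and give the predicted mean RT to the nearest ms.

H = 0.31·log₂(1/0.31) + 0.13·log₂(1/0.13) + 0.19·log₂(1/0.19) + 0.37·log₂(1/0.37) = 1.8924 bits.
RT = 305 + 165 × 1.8924 = 617.25 ms.

617 ms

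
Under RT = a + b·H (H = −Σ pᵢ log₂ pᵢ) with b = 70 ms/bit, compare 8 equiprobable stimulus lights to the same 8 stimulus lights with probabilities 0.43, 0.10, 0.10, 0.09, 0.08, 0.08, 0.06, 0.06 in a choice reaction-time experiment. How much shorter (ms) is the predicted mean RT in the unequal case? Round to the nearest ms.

30 ms

Equiprobable entropy H₀ = log₂ 8 = 3.0000 bits.
Skewed entropy H = −Σ pᵢ log₂ pᵢ = 2.5707 bits.
ΔRT = b·(H₀ − H) = 70 × 0.4293 = 30.05 ms.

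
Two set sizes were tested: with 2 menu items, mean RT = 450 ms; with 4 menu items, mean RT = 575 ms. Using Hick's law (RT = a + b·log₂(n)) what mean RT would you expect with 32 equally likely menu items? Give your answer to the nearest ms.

Fit slope and intercept:
  b = (575 − 450) / (log₂ 4 − log₂ 2) = 125 / (2 − 1) = 125 ms/bit
  a = 450 − 125 × 1 = 325 ms
Then RT(32) = 325 + 125 × log₂ 32 = 325 + 125 × 5 ≈ 950.000 ms.

950 ms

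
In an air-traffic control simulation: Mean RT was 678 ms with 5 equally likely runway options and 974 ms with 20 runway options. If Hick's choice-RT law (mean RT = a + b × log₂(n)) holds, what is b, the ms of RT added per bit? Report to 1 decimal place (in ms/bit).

Slope: b = (974 − 678) / (log₂ 20 − log₂ 5) = 296/2.0000 = 148.000 ms/bit.

148.0 ms/bit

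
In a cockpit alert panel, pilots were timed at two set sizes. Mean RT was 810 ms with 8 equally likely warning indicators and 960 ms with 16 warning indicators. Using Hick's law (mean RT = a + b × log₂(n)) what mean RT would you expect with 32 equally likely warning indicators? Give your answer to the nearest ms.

Solve the two-equation system in a and b:
  b = (960 − 810) / (log₂ 16 − log₂ 8) = 150 / (4 − 3) = 150 ms/bit
  a = 810 − 150 × 3 = 360 ms
Then RT(32) = 360 + 150 × log₂ 32 = 360 + 150 × 5 ≈ 1110.000 ms.

1110 ms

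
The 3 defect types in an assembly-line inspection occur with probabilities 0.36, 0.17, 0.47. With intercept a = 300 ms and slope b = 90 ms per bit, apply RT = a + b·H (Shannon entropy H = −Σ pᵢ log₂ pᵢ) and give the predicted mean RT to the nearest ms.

433 ms

H = 0.36·log₂(1/0.36) + 0.17·log₂(1/0.17) + 0.47·log₂(1/0.47) = 1.4772 bits.
RT = 300 + 90 × 1.4772 = 432.94 ms.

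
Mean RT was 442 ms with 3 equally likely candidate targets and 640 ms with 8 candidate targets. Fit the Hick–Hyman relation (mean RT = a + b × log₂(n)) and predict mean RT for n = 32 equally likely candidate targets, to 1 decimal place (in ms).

919.9 ms

With log₂ n on the abscissa the relation is linear; from the two conditions:
  b = (640 − 442) / (log₂ 8 − log₂ 3) = 198 / (3 − 1.5850) = 139.926 ms/bit
  a = 442 − 139.926 × 1.5850 = 220.223 ms
Then RT(32) = 220.223 + 139.926 × log₂ 32 = 220.223 + 139.926 × 5 ≈ 919.851 ms.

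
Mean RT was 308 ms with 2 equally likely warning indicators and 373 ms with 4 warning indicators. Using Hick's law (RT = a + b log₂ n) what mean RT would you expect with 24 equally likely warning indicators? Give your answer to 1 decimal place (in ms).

541.0 ms

RT is linear in log₂ n, so two points fix the line:
  b = (373 − 308) / (log₂ 4 − log₂ 2) = 65 / (2 − 1) = 65.000 ms/bit
  a = 308 − 65.000 × 1 = 243.000 ms
Then RT(24) = 243.000 + 65.000 × log₂ 24 = 243.000 + 65.000 × 4.5850 ≈ 541.023 ms.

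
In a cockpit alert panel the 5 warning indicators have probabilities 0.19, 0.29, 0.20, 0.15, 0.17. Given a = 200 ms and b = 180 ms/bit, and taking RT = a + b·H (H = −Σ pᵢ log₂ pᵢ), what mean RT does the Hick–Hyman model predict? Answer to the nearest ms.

611 ms

Entropy contributions −pᵢ log₂ pᵢ: 0.4552, 0.5179, 0.4644, 0.4105, 0.4346; sum H = 2.2826 bits.
RT = a + bH = 200 + 180·2.2826 = 610.88 ms.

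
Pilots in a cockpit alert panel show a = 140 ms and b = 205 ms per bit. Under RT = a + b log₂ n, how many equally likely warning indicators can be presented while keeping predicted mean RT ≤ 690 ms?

6

Information budget: (690 − 140)/205 = 2.6829 bits, so n ≤ 2^2.6829 = 6.422 → at most 6.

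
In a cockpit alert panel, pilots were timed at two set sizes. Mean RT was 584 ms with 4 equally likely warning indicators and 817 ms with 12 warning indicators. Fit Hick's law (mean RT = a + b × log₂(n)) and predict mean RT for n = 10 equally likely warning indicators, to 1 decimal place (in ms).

Solve the two-equation system in a and b:
  b = (817 − 584) / (log₂ 12 − log₂ 4) = 233 / (3.5850 − 2) = 147.007 ms/bit
  a = 584 − 147.007 × 2 = 289.987 ms
Then RT(10) = 289.987 + 147.007 × log₂ 10 = 289.987 + 147.007 × 3.3219 ≈ 778.332 ms.

778.3 ms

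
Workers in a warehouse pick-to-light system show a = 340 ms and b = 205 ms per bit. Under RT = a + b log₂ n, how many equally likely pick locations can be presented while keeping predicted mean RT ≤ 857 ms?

Information budget: (857 − 340)/205 = 2.5220 bits, so n ≤ 2^2.5220 = 5.744 → at most 5.

5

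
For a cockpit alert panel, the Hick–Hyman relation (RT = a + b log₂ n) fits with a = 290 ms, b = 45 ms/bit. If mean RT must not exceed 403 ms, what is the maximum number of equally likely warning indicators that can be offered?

5

Set 290 + 45·log₂ n ≤ 403 → log₂ n ≤ (403 − 290)/45 = 2.5111.
So n ≤ 2^2.5111 = 5.701; the largest integer n is 5.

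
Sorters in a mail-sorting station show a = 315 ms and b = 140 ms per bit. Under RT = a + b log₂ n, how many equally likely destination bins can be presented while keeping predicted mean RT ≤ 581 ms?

3

Information budget: (581 − 315)/140 = 1.9000 bits, so n ≤ 2^1.9000 = 3.732 → at most 3.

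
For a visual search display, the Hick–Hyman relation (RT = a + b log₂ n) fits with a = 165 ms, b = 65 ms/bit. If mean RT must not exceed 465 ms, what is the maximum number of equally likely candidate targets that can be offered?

65·log₂ n ≤ 465 − 165 = 300, giving log₂ n ≤ 4.6154 and n ≤ 24.511. The largest whole number is 24.

24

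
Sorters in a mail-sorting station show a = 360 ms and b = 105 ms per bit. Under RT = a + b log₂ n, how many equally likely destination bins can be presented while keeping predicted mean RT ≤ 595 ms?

4

Set 360 + 105·log₂ n ≤ 595 → log₂ n ≤ (595 − 360)/105 = 2.2381.
So n ≤ 2^2.2381 = 4.718; the largest integer n is 4.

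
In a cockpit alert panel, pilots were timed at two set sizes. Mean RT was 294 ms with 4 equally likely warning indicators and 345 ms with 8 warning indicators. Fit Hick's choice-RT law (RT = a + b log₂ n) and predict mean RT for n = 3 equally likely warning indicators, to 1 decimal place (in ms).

272.8 ms

With log₂ n on the abscissa the relation is linear; from the two conditions:
  b = (345 − 294) / (log₂ 8 − log₂ 4) = 51 / (3 − 2) = 51.000 ms/bit
  a = 294 − 51.000 × 2 = 192.000 ms
Then RT(3) = 192.000 + 51.000 × log₂ 3 = 192.000 + 51.000 × 1.5850 ≈ 272.833 ms.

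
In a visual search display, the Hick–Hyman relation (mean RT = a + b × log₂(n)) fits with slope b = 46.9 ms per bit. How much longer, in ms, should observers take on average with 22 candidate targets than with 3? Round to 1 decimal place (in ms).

134.8 ms

ΔRT = (a + b log₂ n₂) − (a + b log₂ n₁) = b·(log₂ n₂ − log₂ n₁).
log₂(22) − log₂(3) = 4.4594 − 1.5850 = 2.8745.
ΔRT = 46.9 × 2.8745 = 134.813 ms.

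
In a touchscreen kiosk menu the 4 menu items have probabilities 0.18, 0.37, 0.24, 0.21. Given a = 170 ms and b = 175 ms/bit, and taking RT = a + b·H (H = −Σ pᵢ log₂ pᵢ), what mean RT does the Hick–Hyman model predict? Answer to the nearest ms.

H = 0.18·log₂(1/0.18) + 0.37·log₂(1/0.37) + 0.24·log₂(1/0.24) + 0.21·log₂(1/0.21) = 1.9430 bits.
RT = 170 + 175 × 1.9430 = 510.02 ms.

510 ms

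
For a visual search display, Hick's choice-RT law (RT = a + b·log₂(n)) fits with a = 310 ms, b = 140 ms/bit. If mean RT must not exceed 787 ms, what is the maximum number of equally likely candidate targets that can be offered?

140·log₂ n ≤ 787 − 310 = 477, giving log₂ n ≤ 3.4071 and n ≤ 10.608. The largest whole number is 10.

10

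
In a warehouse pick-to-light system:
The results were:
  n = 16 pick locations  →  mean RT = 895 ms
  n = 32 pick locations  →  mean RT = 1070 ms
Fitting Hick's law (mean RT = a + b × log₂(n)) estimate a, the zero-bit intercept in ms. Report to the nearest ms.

Slope: b = (1070 − 895) / (log₂ 32 − log₂ 16) = 175/1.0000 = 175 ms/bit.
Intercept: a = 895 − 175·log₂(16) = 195.000 ms.

195 ms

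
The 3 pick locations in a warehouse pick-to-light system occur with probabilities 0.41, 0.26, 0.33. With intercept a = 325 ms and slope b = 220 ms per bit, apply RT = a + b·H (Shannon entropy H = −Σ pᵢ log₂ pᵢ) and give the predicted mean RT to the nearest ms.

Entropy contributions −pᵢ log₂ pᵢ: 0.5274, 0.5053, 0.5278; sum H = 1.5605 bits.
RT = a + bH = 325 + 220·1.5605 = 668.31 ms.

668 ms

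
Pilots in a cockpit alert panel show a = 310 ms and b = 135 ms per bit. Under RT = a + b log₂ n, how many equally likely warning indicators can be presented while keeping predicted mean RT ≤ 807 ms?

12

Set 310 + 135·log₂ n ≤ 807 → log₂ n ≤ (807 − 310)/135 = 3.6815.
So n ≤ 2^3.6815 = 12.830; the largest integer n is 12.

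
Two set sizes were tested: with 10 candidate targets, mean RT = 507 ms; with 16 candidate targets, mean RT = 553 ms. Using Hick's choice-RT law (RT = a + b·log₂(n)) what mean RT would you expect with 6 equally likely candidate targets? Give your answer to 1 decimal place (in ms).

RT is linear in log₂ n, so two points fix the line:
  b = (553 − 507) / (log₂ 16 − log₂ 10) = 46 / (4 − 3.3219) = 67.839 ms/bit
  a = 507 − 67.839 × 3.3219 = 281.642 ms
Then RT(6) = 281.642 + 67.839 × log₂ 6 = 281.642 + 67.839 × 2.5850 ≈ 457.005 ms.

457.0 ms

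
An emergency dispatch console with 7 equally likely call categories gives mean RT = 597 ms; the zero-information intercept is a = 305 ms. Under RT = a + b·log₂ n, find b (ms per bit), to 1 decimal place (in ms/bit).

104.0 ms/bit

b = (597 − 305) / log₂(7) = 292 / 2.8074 = 104.012 ms/bit.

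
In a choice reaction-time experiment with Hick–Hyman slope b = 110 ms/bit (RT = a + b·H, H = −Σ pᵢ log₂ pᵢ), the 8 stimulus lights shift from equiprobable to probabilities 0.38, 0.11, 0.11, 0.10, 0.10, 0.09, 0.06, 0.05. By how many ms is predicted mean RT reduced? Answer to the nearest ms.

Equiprobable entropy H₀ = log₂ 8 = 3.0000 bits.
Skewed entropy H = −Σ pᵢ log₂ pᵢ = 2.6677 bits.
ΔRT = b·(H₀ − H) = 110 × 0.3323 = 36.55 ms.

37 ms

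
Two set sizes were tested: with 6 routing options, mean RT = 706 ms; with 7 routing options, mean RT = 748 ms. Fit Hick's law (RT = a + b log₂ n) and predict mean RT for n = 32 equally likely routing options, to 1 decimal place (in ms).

1162.1 ms

Fit slope and intercept:
  b = (748 − 706) / (log₂ 7 − log₂ 6) = 42 / (2.8074 − 2.5850) = 188.855 ms/bit
  a = 706 − 188.855 × 2.5850 = 217.816 ms
Then RT(32) = 217.816 + 188.855 × log₂ 32 = 217.816 + 188.855 × 5 ≈ 1162.093 ms.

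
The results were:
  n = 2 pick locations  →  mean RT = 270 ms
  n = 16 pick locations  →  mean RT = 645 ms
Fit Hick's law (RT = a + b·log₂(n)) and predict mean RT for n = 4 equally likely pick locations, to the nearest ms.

Solve the two-equation system in a and b:
  b = (645 − 270) / (log₂ 16 − log₂ 2) = 375 / (4 − 1) = 125 ms/bit
  a = 270 − 125 × 1 = 145 ms
Then RT(4) = 145 + 125 × log₂ 4 = 145 + 125 × 2 ≈ 395.000 ms.

395 ms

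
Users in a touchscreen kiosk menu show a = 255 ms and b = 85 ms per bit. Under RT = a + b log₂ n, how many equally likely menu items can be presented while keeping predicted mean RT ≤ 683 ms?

Information budget: (683 − 255)/85 = 5.0353 bits, so n ≤ 2^5.0353 = 32.793 → at most 32.

32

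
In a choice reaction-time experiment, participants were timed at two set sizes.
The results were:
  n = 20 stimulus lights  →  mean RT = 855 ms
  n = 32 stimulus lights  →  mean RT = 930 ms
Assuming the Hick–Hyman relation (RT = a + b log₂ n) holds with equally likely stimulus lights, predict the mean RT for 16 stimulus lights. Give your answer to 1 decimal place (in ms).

Fit slope and intercept:
  b = (930 − 855) / (log₂ 32 − log₂ 20) = 75 / (5 − 4.3219) = 110.608 ms/bit
  a = 855 − 110.608 × 4.3219 = 376.961 ms
Then RT(16) = 376.961 + 110.608 × log₂ 16 = 376.961 + 110.608 × 4 ≈ 819.392 ms.

819.4 ms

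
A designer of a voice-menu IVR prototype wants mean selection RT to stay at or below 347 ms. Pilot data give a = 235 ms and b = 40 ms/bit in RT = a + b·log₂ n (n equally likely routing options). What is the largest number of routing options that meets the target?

Set 235 + 40·log₂ n ≤ 347 → log₂ n ≤ (347 − 235)/40 = 2.8000.
So n ≤ 2^2.8000 = 6.964; the largest integer n is 6.

6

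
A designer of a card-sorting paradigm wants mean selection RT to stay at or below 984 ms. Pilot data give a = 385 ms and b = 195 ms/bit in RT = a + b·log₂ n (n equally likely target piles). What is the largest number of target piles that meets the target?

8

Information budget: (984 − 385)/195 = 3.0718 bits, so n ≤ 2^3.0718 = 8.408 → at most 8.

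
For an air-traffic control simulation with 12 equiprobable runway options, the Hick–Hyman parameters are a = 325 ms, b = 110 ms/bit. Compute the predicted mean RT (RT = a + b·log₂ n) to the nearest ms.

log₂(12) = 3.5850 bits, so RT = 325 + 110 × 3.5850 ≈ 719.346 ms.

719 ms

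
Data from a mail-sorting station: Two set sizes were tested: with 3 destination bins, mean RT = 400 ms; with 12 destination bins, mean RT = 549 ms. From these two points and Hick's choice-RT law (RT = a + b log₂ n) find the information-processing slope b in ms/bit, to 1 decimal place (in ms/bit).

74.5 ms/bit

The slope on a log₂ axis is (549 − 400) / (3.5850 − 1.5850) = 74.500 ms/bit.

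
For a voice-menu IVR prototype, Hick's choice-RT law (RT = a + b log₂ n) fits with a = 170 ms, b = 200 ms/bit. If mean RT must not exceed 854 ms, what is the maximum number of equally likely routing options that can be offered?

10

Set 170 + 200·log₂ n ≤ 854 → log₂ n ≤ (854 − 170)/200 = 3.4200.
So n ≤ 2^3.4200 = 10.703; the largest integer n is 10.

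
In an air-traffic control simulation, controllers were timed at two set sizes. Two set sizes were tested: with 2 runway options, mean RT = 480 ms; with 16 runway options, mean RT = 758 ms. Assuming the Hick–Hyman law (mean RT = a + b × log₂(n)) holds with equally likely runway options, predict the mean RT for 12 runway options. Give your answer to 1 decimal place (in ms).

719.5 ms

Fit slope and intercept:
  b = (758 − 480) / (log₂ 16 − log₂ 2) = 278 / (4 − 1) = 92.667 ms/bit
  a = 480 − 92.667 × 1 = 387.333 ms
Then RT(12) = 387.333 + 92.667 × log₂ 12 = 387.333 + 92.667 × 3.5850 ≈ 719.540 ms.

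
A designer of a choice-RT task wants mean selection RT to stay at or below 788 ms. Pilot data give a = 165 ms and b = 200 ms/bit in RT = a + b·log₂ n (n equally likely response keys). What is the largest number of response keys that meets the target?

8

Set 165 + 200·log₂ n ≤ 788 → log₂ n ≤ (788 − 165)/200 = 3.1150.
So n ≤ 2^3.1150 = 8.664; the largest integer n is 8.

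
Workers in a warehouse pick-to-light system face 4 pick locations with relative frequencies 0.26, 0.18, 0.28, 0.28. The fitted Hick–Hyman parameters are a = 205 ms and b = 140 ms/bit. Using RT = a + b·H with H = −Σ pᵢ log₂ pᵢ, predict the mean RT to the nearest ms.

482 ms

H = 0.26·log₂(1/0.26) + 0.18·log₂(1/0.18) + 0.28·log₂(1/0.28) + 0.28·log₂(1/0.28) = 1.9790 bits.
RT = 205 + 140 × 1.9790 = 482.07 ms.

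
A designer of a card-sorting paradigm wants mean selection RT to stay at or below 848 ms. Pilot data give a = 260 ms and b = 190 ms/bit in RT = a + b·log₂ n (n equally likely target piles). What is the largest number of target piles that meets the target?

Set 260 + 190·log₂ n ≤ 848 → log₂ n ≤ (848 − 260)/190 = 3.0947.
So n ≤ 2^3.0947 = 8.543; the largest integer n is 8.

8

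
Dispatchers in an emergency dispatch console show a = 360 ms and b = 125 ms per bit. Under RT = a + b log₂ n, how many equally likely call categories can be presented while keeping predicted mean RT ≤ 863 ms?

Set 360 + 125·log₂ n ≤ 863 → log₂ n ≤ (863 − 360)/125 = 4.0240.
So n ≤ 2^4.0240 = 16.268; the largest integer n is 16.

16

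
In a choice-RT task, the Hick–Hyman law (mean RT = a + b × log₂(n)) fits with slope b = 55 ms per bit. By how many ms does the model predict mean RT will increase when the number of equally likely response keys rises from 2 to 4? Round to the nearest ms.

55 ms

Only the slope matters, since a is common to both: ΔRT = b·log₂(n₂/n₁).
log₂(4) − log₂(2) = log₂(4/2) = log₂(2) = 1.
ΔRT = 55 × 1.0000 = 55.000 ms.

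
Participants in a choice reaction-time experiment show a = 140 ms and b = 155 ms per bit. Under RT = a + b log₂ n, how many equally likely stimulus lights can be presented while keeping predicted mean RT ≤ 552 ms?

Set 140 + 155·log₂ n ≤ 552 → log₂ n ≤ (552 − 140)/155 = 2.6581.
So n ≤ 2^2.6581 = 6.312; the largest integer n is 6.

6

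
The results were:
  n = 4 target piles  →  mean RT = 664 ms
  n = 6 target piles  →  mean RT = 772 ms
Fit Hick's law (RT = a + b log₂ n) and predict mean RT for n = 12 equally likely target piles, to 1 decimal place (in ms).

956.6 ms

Solve the two-equation system in a and b:
  b = (772 − 664) / (log₂ 6 − log₂ 4) = 108 / (2.5850 − 2) = 184.627 ms/bit
  a = 664 − 184.627 × 2 = 294.746 ms
Then RT(12) = 294.746 + 184.627 × log₂ 12 = 294.746 + 184.627 × 3.5850 ≈ 956.627 ms.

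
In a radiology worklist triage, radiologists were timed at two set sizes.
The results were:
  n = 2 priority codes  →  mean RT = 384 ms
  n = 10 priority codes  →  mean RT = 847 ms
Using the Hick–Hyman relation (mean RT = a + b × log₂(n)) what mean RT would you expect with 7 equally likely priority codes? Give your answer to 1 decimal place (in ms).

744.4 ms

Solve the two-equation system in a and b:
  b = (847 − 384) / (log₂ 10 − log₂ 2) = 463 / (3.3219 − 1) = 199.403 ms/bit
  a = 384 − 199.403 × 1 = 184.597 ms
Then RT(7) = 184.597 + 199.403 × log₂ 7 = 184.597 + 199.403 × 2.8074 ≈ 744.392 ms.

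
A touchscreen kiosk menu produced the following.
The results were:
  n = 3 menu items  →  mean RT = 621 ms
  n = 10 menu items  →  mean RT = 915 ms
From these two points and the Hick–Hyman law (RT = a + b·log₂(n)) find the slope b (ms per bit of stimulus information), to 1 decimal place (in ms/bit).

169.3 ms/bit

b = (RT₂ − RT₁)/(log₂ n₂ − log₂ n₁) = (915 − 621)/(3.3219 − 1.5850) = 169.261 ms/bit.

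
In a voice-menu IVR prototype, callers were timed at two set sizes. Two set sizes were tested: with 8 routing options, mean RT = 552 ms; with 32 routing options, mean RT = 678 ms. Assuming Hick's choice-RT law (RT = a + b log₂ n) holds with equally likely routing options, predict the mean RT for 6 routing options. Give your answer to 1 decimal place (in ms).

Solve the two-equation system in a and b:
  b = (678 − 552) / (log₂ 32 − log₂ 8) = 126 / (5 − 3) = 63.000 ms/bit
  a = 552 − 63.000 × 3 = 363.000 ms
Then RT(6) = 363.000 + 63.000 × log₂ 6 = 363.000 + 63.000 × 2.5850 ≈ 525.853 ms.

525.9 ms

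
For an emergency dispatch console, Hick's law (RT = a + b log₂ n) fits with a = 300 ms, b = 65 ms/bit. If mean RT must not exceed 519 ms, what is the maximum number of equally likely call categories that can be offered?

10

Set 300 + 65·log₂ n ≤ 519 → log₂ n ≤ (519 − 300)/65 = 3.3692.
So n ≤ 2^3.3692 = 10.333; the largest integer n is 10.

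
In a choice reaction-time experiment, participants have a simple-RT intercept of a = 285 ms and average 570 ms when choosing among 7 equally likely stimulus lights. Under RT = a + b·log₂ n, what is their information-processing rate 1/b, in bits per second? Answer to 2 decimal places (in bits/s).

9.85 bits/s

Choice component = 570 − 285 = 285 ms over log₂(7) = 2.8074 bits.
b = 285 / 2.8074 = 101.519 ms/bit, so 1/b = 9.850 bits/s.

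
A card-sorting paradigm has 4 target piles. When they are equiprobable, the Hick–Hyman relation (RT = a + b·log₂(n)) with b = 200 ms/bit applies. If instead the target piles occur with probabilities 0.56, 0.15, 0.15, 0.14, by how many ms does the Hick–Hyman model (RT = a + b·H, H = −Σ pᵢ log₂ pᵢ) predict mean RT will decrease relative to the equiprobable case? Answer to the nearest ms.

The RT saving is b·ΔH. Equiprobable H₀ = log₂(4) = 2.0000 bits; with the given probabilities H = 1.6866 bits.
b·(H₀ − H) = 200 × (2.0000 − 1.6866) = 62.67 ms.

63 ms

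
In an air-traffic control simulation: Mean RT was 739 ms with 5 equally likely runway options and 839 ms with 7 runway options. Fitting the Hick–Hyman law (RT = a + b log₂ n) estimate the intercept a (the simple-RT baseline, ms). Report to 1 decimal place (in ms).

Slope: b = (839 − 739) / (log₂ 7 − log₂ 5) = 100/0.4854 = 206.004 ms/bit.
a = RT₁ − b·log₂ n₁ = 739 − 206.004 × 2.3219 = 260.673 ms.

260.7 ms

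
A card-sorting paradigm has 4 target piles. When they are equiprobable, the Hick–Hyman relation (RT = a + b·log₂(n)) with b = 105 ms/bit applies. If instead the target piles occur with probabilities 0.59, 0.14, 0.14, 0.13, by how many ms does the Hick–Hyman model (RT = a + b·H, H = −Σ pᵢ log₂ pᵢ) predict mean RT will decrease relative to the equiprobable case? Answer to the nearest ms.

39 ms

The RT saving is b·ΔH. Equiprobable H₀ = log₂(4) = 2.0000 bits; with the given probabilities H = 1.6260 bits.
b·(H₀ − H) = 105 × (2.0000 − 1.6260) = 39.27 ms.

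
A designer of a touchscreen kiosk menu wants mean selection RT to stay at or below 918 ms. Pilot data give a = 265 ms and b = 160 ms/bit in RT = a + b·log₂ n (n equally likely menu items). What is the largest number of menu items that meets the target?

Information budget: (918 − 265)/160 = 4.0812 bits, so n ≤ 2^4.0812 = 16.927 → at most 16.

16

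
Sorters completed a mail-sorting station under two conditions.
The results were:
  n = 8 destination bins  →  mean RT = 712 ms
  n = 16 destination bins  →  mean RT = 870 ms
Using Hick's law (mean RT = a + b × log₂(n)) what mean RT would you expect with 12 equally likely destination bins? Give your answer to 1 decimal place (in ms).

Solve the two-equation system in a and b:
  b = (870 − 712) / (log₂ 16 − log₂ 8) = 158 / (4 − 3) = 158.000 ms/bit
  a = 712 − 158.000 × 3 = 238.000 ms
Then RT(12) = 238.000 + 158.000 × log₂ 12 = 238.000 + 158.000 × 3.5850 ≈ 804.424 ms.

804.4 ms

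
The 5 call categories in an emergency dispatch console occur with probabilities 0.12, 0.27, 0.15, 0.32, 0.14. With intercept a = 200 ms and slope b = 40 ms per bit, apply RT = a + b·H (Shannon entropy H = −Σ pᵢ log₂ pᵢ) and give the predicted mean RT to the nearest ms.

H = 0.12·log₂(1/0.12) + 0.27·log₂(1/0.27) + 0.15·log₂(1/0.15) + 0.32·log₂(1/0.32) + 0.14·log₂(1/0.14) = 2.2108 bits.
RT = 200 + 40 × 2.2108 = 288.43 ms.

288 ms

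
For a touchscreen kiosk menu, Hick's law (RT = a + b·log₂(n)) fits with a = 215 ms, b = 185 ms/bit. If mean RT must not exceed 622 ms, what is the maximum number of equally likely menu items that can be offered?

4

Set 215 + 185·log₂ n ≤ 622 → log₂ n ≤ (622 − 215)/185 = 2.2000.
So n ≤ 2^2.2000 = 4.595; the largest integer n is 4.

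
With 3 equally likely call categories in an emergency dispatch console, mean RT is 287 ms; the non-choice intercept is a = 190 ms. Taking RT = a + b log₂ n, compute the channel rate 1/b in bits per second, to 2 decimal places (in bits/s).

16.34 bits/s

Choice component = 287 − 190 = 97 ms over log₂(3) = 1.5850 bits.
b = 97 / 1.5850 = 61.200 ms/bit, so 1/b = 16.340 bits/s.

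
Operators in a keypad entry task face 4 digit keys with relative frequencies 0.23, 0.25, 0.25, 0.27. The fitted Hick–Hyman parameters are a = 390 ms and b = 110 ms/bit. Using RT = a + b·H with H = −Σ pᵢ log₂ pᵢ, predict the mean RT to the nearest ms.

610 ms

H = 0.23·log₂(1/0.23) + 0.25·log₂(1/0.25) + 0.25·log₂(1/0.25) + 0.27·log₂(1/0.27) = 1.9977 bits.
RT = 390 + 110 × 1.9977 = 609.75 ms.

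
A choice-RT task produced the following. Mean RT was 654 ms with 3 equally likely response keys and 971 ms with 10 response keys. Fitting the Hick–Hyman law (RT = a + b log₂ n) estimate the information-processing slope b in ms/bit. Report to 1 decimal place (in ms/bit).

182.5 ms/bit

The slope on a log₂ axis is (971 − 654) / (3.3219 − 1.5850) = 182.502 ms/bit.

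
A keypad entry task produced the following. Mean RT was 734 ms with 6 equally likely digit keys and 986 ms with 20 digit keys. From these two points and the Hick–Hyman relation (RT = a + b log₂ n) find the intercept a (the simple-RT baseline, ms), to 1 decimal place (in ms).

b = (RT₂ − RT₁)/(log₂ n₂ − log₂ n₁) = (986 − 734)/(4.3219 − 2.5850) = 145.081 ms/bit.
a = RT₁ − b·log₂ n₁ = 734 − 145.081 × 2.5850 = 358.972 ms.

359.0 ms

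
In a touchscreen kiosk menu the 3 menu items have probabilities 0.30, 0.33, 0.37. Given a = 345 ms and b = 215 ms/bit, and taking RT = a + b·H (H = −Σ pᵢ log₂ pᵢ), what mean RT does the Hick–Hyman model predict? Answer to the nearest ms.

685 ms

Entropy contributions −pᵢ log₂ pᵢ: 0.5211, 0.5278, 0.5307; sum H = 1.5796 bits.
RT = a + bH = 345 + 215·1.5796 = 684.62 ms.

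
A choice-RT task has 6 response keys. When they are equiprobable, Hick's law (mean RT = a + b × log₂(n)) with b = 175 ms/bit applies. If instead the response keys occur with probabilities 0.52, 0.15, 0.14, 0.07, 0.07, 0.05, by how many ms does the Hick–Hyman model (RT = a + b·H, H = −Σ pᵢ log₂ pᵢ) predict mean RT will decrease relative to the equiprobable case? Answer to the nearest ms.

93 ms

Equiprobable entropy H₀ = log₂ 6 = 2.5850 bits.
Skewed entropy H = −Σ pᵢ log₂ pᵢ = 2.0514 bits.
ΔRT = b·(H₀ − H) = 175 × 0.5335 = 93.37 ms.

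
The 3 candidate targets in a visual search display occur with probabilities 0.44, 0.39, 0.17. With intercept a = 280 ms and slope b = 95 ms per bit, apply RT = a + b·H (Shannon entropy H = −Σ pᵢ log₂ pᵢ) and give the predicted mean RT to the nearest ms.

421 ms

Entropy contributions −pᵢ log₂ pᵢ: 0.5211, 0.5298, 0.4346; sum H = 1.4855 bits.
RT = a + bH = 280 + 95·1.4855 = 421.13 ms.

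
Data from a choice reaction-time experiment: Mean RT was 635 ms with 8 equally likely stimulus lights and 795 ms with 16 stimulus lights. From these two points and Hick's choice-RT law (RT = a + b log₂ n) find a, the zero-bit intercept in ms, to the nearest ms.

155 ms

The slope on a log₂ axis is (795 − 635) / (4 − 3) = 160 ms/bit.
Intercept: a = 635 − 160·log₂(8) = 155.000 ms.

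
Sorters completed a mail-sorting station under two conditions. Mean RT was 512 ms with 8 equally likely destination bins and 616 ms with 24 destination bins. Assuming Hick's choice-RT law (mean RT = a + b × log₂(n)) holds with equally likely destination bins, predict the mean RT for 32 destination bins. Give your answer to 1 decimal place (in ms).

Solve the two-equation system in a and b:
  b = (616 − 512) / (log₂ 24 − log₂ 8) = 104 / (4.5850 − 3) = 65.617 ms/bit
  a = 512 − 65.617 × 3 = 315.150 ms
Then RT(32) = 315.150 + 65.617 × log₂ 32 = 315.150 + 65.617 × 5 ≈ 643.233 ms.

643.2 ms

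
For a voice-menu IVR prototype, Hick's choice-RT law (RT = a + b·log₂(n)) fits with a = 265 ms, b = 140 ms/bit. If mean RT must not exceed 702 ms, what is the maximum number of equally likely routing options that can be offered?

8

Set 265 + 140·log₂ n ≤ 702 → log₂ n ≤ (702 − 265)/140 = 3.1214.
So n ≤ 2^3.1214 = 8.702; the largest integer n is 8.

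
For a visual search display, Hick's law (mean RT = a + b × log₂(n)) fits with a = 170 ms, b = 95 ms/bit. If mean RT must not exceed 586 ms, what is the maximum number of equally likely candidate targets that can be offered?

95·log₂ n ≤ 586 − 170 = 416, giving log₂ n ≤ 4.3789 and n ≤ 20.806. The largest whole number is 20.

20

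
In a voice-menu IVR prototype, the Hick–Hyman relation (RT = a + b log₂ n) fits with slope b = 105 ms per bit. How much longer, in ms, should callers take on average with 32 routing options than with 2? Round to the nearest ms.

420 ms

The intercept a cancels: ΔRT = b·(log₂ n₂ − log₂ n₁) = b·log₂(n₂/n₁).
log₂(32) − log₂(2) = log₂(32/2) = log₂(16) = 4.
ΔRT = 105 × 4.0000 = 420.000 ms.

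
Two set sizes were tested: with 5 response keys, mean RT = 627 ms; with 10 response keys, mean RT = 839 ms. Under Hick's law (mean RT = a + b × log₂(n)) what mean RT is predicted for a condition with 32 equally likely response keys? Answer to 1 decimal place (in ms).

1194.8 ms

Solve the two-equation system in a and b:
  b = (839 − 627) / (log₂ 10 − log₂ 5) = 212 / (3.3219 − 2.3219) = 212.000 ms/bit
  a = 627 − 212.000 × 2.3219 = 134.751 ms
Then RT(32) = 134.751 + 212.000 × log₂ 32 = 134.751 + 212.000 × 5 ≈ 1194.751 ms.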